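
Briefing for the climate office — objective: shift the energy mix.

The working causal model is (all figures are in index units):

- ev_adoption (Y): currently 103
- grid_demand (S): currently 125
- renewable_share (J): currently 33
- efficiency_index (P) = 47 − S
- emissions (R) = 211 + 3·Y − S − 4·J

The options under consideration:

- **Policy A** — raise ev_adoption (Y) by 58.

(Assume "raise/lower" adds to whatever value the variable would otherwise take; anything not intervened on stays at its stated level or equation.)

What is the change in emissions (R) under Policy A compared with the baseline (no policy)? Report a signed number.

174

Baseline:
  Y = 103
  S = 125
  J = 33
  R = 211 + 3·103 − 125 − 4·33 = 263
Policy A (Y + 58):
  Y = 103 + 58 = 161
  S = 125
  J = 33
  R = 211 + 3·161 − 125 − 4·33 = 437
Change in R: 437 − 263 = 174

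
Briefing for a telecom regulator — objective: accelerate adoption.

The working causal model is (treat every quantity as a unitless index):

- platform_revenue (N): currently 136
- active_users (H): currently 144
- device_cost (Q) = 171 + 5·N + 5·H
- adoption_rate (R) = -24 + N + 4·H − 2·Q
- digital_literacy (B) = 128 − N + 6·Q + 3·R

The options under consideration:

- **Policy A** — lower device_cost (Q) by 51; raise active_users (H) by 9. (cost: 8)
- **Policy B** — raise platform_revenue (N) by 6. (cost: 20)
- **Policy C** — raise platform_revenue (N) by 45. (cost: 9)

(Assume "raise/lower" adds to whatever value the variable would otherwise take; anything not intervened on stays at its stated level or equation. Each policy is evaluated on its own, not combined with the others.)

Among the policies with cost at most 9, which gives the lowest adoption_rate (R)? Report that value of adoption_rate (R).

-2859

Policy A (Q − 51, H + 9):
  N = 136
  H = 144 + 9 = 153
  Q = 171 + 5·136 + 5·153 (−51 from intervention) = 1565
  R = -24 + 136 + 4·153 − 2·1565 = -2406
Policy C (N + 45):
  N = 136 + 45 = 181
  H = 144
  Q = 171 + 5·181 + 5·144 = 1796
  R = -24 + 181 + 4·144 − 2·1796 = -2859
Comparing — Policy A: R=-2406, Policy C: R=-2859. Lowest is -2859 (Policy C).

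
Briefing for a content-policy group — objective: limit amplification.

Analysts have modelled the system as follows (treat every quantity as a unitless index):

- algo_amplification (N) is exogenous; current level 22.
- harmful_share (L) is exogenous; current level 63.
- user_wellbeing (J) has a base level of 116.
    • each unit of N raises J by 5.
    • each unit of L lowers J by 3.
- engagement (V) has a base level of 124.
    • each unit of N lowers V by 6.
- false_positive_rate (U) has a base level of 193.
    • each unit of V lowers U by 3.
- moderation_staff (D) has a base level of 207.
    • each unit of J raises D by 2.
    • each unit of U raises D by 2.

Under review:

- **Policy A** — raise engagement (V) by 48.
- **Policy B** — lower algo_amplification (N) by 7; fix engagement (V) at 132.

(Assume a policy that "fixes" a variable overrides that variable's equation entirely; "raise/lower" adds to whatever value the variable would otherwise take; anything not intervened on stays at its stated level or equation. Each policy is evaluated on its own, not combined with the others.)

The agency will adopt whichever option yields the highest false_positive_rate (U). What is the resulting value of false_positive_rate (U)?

73

Policy A (V + 48):
  N = 22
  V = 124 − 6·22 (+48 from intervention) = 40
  U = 193 − 3·40 = 73
Policy B (N − 7, V := 132):
  N = 22 − 7 = 15
  V = 132
  U = 193 − 3·132 = -203
Comparing — Policy A: U=73, Policy B: U=-203. Highest is 73 (Policy A).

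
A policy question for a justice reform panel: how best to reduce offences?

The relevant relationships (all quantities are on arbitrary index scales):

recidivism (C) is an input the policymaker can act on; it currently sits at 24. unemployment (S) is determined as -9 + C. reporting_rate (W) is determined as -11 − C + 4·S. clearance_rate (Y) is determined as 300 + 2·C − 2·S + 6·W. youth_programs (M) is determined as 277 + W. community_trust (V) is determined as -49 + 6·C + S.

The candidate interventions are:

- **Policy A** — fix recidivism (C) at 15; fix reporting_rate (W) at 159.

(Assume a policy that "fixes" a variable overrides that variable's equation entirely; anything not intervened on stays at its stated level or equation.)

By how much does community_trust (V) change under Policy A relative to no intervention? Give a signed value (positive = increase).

Baseline:
  C = 24
  S = -9 + 24 = 15
  V = -49 + 6·24 + 15 = 110
Policy A (C := 15, W := 159):
  C = 15
  S = -9 + 15 = 6
  V = -49 + 6·15 + 6 = 47
Change in V: 47 − 110 = -63

-63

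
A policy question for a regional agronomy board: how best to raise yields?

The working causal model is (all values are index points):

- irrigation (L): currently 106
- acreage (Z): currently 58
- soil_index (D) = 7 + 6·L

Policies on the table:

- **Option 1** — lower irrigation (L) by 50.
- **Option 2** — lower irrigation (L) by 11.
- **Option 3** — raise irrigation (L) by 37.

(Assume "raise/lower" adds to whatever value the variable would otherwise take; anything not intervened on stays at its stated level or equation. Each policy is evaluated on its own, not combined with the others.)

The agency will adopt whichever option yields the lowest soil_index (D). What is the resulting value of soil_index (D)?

343

Option 1 (L − 50):
  L = 106 − 50 = 56
  D = 7 + 6·56 = 343
Option 2 (L − 11):
  L = 106 − 11 = 95
  D = 7 + 6·95 = 577
Option 3 (L + 37):
  L = 106 + 37 = 143
  D = 7 + 6·143 = 865
Comparing — Option 1: D=343, Option 2: D=577, Option 3: D=865. Lowest is 343 (Option 1).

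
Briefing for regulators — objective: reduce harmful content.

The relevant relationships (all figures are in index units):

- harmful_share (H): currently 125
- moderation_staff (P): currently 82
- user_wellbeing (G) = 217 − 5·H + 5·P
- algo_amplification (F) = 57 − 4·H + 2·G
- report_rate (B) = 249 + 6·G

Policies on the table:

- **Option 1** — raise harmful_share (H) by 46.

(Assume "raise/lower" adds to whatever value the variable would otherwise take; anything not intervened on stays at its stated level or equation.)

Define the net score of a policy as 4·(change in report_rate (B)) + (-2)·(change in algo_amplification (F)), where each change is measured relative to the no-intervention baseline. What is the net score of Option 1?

-4232

Baseline:
  H = 125
  P = 82
  G = 217 − 5·125 + 5·82 = 2
  F = 57 − 4·125 + 2·2 = -439
  B = 249 + 6·2 = 261
Option 1 (H + 46):
  H = 125 + 46 = 171
  P = 82
  G = 217 − 5·171 + 5·82 = -228
  F = 57 − 4·171 + 2·(-228) = -1083
  B = 249 + 6·(-228) = -1119
ΔB = -1119 − 261 = -1380; ΔF = -1083 − (-439) = -644
Score = 4·(-1380) + (-2)·(-644) = -4232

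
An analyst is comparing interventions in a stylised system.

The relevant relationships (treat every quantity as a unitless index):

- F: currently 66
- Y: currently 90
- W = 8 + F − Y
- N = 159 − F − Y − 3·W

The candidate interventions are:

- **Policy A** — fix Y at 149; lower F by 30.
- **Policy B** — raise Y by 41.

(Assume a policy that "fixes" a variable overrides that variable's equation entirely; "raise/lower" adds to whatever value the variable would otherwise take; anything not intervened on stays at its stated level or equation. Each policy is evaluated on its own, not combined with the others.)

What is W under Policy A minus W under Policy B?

-48

Policy A (Y := 149, F − 30):
  F = 66 − 30 = 36
  Y = 149
  W = 8 + 36 − 149 = -105
Policy B (Y + 41):
  F = 66
  Y = 90 + 41 = 131
  W = 8 + 66 − 131 = -57
W: -105 − (-57) = -48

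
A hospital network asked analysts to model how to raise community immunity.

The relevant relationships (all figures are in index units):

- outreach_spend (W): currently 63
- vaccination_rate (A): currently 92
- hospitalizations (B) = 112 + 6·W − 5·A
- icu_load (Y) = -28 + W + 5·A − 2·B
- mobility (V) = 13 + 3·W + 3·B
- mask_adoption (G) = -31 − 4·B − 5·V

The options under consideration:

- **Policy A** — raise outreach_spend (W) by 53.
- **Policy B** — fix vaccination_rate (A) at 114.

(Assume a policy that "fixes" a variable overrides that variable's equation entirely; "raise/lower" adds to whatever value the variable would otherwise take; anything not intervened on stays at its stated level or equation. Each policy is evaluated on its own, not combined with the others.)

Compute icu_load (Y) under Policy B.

Policy B (A := 114):
  W = 63
  A = 114
  B = 112 + 6·63 − 5·114 = -80
  Y = -28 + 63 + 5·114 − 2·(-80) = 765

765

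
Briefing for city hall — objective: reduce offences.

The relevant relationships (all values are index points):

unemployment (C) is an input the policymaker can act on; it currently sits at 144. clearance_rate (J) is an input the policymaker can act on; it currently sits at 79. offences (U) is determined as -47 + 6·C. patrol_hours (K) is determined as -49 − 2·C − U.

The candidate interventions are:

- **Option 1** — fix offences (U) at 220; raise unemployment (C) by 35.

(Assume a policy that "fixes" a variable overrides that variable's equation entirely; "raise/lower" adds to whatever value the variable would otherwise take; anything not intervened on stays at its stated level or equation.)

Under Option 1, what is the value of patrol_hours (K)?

Option 1 (U := 220, C + 35):
  C = 144 + 35 = 179
  U = 220
  K = -49 − 2·179 − 220 = -627

-627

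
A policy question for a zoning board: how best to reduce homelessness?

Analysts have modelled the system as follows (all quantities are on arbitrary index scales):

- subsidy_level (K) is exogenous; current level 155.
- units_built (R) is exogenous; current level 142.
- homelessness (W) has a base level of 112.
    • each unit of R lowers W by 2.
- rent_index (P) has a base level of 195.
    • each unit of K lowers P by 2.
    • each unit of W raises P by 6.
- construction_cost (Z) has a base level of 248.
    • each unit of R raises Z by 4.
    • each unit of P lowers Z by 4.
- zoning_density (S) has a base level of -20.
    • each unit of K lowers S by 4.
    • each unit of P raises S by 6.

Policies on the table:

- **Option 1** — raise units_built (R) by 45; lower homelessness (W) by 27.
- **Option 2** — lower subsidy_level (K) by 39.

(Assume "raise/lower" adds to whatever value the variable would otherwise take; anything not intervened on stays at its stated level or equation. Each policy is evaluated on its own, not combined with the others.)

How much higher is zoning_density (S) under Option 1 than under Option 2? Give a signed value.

Option 1 (R + 45, W − 27):
  K = 155
  R = 142 + 45 = 187
  W = 112 − 2·187 (−27 from intervention) = -289
  P = 195 − 2·155 + 6·(-289) = -1849
  S = -20 − 4·155 + 6·(-1849) = -11734
Option 2 (K − 39):
  K = 155 − 39 = 116
  R = 142
  W = 112 − 2·142 = -172
  P = 195 − 2·116 + 6·(-172) = -1069
  S = -20 − 4·116 + 6·(-1069) = -6898
S: -11734 − (-6898) = -4836

-4836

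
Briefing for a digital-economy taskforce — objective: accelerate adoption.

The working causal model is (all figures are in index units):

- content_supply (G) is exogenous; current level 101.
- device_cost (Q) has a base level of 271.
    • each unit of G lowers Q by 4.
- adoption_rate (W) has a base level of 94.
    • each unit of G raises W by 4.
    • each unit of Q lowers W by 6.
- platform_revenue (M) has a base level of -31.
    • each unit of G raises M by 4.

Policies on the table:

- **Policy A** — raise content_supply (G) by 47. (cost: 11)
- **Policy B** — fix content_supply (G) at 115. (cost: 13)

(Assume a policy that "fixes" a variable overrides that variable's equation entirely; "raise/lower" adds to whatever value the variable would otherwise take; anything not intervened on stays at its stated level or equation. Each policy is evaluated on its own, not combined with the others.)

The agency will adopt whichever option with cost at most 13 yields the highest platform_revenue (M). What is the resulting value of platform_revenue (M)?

Policy A (G + 47):
  G = 101 + 47 = 148
  M = -31 + 4·148 = 561
Policy B (G := 115):
  G = 115
  M = -31 + 4·115 = 429
Comparing — Policy A: M=561, Policy B: M=429. Highest is 561 (Policy A).

561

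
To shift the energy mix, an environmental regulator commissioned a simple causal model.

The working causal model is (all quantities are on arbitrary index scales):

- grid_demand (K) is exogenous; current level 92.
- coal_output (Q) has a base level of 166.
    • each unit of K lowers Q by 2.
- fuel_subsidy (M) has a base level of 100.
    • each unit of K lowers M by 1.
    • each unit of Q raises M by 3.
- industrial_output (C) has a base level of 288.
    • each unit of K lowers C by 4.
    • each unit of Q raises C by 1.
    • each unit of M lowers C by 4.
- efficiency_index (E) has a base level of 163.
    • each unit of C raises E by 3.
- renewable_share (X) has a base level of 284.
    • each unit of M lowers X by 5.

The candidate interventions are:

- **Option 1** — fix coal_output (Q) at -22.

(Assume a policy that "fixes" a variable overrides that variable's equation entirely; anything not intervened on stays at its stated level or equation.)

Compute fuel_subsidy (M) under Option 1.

-58

Option 1 (Q := -22):
  K = 92
  Q = -22
  M = 100 − 92 + 3·(-22) = -58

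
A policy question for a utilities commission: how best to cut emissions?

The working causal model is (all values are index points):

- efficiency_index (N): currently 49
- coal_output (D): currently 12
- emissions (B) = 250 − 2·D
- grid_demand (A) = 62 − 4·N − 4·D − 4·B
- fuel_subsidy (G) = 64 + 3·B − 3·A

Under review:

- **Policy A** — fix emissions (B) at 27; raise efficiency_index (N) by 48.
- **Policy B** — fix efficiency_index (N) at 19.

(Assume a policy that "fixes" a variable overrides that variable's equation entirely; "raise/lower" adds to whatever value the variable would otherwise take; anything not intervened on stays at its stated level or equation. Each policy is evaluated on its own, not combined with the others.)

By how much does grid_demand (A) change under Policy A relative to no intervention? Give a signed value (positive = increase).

604

Baseline:
  N = 49
  D = 12
  B = 250 − 2·12 = 226
  A = 62 − 4·49 − 4·12 − 4·226 = -1086
Policy A (B := 27, N + 48):
  N = 49 + 48 = 97
  D = 12
  B = 27
  A = 62 − 4·97 − 4·12 − 4·27 = -482
Change in A: -482 − (-1086) = 604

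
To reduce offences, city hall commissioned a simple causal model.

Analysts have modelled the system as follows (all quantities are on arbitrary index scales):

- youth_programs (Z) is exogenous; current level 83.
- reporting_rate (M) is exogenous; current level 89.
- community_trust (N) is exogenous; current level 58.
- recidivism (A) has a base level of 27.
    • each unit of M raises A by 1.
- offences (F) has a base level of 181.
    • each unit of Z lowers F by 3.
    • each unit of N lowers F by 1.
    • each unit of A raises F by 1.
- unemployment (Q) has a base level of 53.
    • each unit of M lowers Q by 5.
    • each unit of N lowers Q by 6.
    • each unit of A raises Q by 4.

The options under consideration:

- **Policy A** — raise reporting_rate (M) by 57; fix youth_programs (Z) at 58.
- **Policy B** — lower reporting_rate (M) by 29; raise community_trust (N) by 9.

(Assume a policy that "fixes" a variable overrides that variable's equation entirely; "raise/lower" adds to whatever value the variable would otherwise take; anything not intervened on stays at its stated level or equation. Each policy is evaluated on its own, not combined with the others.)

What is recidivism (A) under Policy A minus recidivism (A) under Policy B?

Policy A (M + 57, Z := 58):
  M = 89 + 57 = 146
  A = 27 + 146 = 173
Policy B (M − 29, N + 9):
  M = 89 − 29 = 60
  A = 27 + 60 = 87
A: 173 − 87 = 86

86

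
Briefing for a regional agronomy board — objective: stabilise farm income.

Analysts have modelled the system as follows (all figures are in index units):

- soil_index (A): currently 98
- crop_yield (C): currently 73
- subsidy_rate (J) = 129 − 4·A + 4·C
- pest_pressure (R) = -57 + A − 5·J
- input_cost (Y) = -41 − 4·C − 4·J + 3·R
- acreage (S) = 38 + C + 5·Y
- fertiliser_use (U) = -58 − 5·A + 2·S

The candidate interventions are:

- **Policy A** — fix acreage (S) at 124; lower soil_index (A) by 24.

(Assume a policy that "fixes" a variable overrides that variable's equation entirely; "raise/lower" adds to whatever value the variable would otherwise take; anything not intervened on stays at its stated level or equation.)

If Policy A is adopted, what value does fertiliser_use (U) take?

-180

Policy A (S := 124, A − 24):
  A = 98 − 24 = 74
  C = 73
  J = 129 − 4·74 + 4·73 = 125
  R = -57 + 74 − 5·125 = -608
  Y = -41 − 4·73 − 4·125 + 3·(-608) = -2657
  S = 124
  U = -58 − 5·74 + 2·124 = -180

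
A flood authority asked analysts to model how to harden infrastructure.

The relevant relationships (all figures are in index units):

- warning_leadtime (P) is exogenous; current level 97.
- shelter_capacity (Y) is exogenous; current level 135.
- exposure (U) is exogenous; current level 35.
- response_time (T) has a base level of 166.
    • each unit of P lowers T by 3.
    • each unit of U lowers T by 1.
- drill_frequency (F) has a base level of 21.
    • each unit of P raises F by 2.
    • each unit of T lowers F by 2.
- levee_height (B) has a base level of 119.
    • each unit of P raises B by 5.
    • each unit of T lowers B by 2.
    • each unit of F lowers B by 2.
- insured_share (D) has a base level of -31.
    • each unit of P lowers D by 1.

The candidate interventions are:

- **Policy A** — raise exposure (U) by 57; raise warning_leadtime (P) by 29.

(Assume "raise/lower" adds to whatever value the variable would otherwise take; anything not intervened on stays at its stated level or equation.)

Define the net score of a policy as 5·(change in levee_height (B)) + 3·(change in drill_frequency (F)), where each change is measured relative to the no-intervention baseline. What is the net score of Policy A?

Baseline:
  P = 97
  U = 35
  T = 166 − 3·97 − 35 = -160
  F = 21 + 2·97 − 2·(-160) = 535
  B = 119 + 5·97 − 2·(-160) − 2·535 = -146
Policy A (U + 57, P + 29):
  P = 97 + 29 = 126
  U = 35 + 57 = 92
  T = 166 − 3·126 − 92 = -304
  F = 21 + 2·126 − 2·(-304) = 881
  B = 119 + 5·126 − 2·(-304) − 2·881 = -405
ΔB = -405 − (-146) = -259; ΔF = 881 − 535 = 346
Score = 5·(-259) + 3·346 = -257

-257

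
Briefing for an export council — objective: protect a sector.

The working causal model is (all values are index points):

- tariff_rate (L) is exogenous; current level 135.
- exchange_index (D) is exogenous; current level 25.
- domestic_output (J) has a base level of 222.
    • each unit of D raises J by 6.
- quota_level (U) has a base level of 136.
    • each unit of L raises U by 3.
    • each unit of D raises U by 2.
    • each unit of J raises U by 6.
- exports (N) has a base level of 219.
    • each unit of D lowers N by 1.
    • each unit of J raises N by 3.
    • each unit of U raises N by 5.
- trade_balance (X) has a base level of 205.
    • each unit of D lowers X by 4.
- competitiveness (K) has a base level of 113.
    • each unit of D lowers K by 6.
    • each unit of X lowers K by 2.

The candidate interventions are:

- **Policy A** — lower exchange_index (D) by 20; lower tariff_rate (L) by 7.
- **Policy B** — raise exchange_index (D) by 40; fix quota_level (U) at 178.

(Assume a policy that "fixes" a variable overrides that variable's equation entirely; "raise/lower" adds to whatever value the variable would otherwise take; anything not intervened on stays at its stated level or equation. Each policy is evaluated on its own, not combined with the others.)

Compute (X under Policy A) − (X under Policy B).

Policy A (D − 20, L − 7):
  D = 25 − 20 = 5
  X = 205 − 4·5 = 185
Policy B (D + 40, U := 178):
  D = 25 + 40 = 65
  X = 205 − 4·65 = -55
X: 185 − (-55) = 240

240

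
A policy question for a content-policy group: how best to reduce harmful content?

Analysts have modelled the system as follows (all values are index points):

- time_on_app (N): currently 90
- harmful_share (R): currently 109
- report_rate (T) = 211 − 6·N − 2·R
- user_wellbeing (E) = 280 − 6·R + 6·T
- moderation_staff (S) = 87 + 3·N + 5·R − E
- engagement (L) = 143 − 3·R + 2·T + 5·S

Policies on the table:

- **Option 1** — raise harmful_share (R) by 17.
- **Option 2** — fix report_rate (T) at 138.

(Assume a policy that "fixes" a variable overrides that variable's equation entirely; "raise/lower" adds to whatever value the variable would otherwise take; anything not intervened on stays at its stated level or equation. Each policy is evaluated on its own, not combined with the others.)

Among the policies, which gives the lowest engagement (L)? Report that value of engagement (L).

Option 1 (R + 17):
  N = 90
  R = 109 + 17 = 126
  T = 211 − 6·90 − 2·126 = -581
  E = 280 − 6·126 + 6·(-581) = -3962
  S = 87 + 3·90 + 5·126 − (-3962) = 4949
  L = 143 − 3·126 + 2·(-581) + 5·4949 = 23348
Option 2 (T := 138):
  N = 90
  R = 109
  T = 138
  E = 280 − 6·109 + 6·138 = 454
  S = 87 + 3·90 + 5·109 − 454 = 448
  L = 143 − 3·109 + 2·138 + 5·448 = 2332
Comparing — Option 1: L=23348, Option 2: L=2332. Lowest is 2332 (Option 2).

2332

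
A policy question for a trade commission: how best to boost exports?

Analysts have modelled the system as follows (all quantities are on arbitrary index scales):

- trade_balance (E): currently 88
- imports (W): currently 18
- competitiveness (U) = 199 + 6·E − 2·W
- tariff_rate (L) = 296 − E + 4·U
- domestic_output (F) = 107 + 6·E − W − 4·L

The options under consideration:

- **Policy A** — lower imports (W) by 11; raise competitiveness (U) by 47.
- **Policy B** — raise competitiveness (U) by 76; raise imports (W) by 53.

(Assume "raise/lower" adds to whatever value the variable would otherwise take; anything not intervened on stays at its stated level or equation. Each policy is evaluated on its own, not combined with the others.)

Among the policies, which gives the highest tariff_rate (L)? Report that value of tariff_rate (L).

3248

Policy A (W − 11, U + 47):
  E = 88
  W = 18 − 11 = 7
  U = 199 + 6·88 − 2·7 (+47 from intervention) = 760
  L = 296 − 88 + 4·760 = 3248
Policy B (U + 76, W + 53):
  E = 88
  W = 18 + 53 = 71
  U = 199 + 6·88 − 2·71 (+76 from intervention) = 661
  L = 296 − 88 + 4·661 = 2852
Comparing — Policy A: L=3248, Policy B: L=2852. Highest is 3248 (Policy A).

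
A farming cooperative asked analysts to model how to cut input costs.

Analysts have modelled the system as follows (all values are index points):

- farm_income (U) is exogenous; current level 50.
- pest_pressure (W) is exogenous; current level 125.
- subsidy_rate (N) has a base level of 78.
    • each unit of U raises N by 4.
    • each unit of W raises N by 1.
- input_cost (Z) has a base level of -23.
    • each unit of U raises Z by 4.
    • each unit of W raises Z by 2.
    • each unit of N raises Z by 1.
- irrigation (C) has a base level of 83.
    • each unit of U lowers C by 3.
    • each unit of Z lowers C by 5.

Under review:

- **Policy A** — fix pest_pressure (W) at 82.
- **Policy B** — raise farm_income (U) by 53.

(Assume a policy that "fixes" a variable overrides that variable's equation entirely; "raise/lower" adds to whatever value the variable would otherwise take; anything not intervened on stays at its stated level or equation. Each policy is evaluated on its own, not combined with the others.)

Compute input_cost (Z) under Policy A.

701

Policy A (W := 82):
  U = 50
  W = 82
  N = 78 + 4·50 + 82 = 360
  Z = -23 + 4·50 + 2·82 + 360 = 701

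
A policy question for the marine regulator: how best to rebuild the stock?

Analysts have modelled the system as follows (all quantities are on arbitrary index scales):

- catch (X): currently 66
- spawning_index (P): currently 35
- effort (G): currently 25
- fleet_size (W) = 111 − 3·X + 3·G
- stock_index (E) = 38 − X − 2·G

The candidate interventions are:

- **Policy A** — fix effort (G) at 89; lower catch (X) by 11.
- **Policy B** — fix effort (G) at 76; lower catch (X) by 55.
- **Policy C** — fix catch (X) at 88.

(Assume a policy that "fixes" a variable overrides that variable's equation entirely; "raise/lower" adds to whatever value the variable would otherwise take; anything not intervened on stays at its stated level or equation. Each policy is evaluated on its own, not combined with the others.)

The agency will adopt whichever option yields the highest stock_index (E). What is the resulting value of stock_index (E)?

-100

Policy A (G := 89, X − 11):
  X = 66 − 11 = 55
  G = 89
  E = 38 − 55 − 2·89 = -195
Policy B (G := 76, X − 55):
  X = 66 − 55 = 11
  G = 76
  E = 38 − 11 − 2·76 = -125
Policy C (X := 88):
  X = 88
  G = 25
  E = 38 − 88 − 2·25 = -100
Comparing — Policy A: E=-195, Policy B: E=-125, Policy C: E=-100. Highest is -100 (Policy C).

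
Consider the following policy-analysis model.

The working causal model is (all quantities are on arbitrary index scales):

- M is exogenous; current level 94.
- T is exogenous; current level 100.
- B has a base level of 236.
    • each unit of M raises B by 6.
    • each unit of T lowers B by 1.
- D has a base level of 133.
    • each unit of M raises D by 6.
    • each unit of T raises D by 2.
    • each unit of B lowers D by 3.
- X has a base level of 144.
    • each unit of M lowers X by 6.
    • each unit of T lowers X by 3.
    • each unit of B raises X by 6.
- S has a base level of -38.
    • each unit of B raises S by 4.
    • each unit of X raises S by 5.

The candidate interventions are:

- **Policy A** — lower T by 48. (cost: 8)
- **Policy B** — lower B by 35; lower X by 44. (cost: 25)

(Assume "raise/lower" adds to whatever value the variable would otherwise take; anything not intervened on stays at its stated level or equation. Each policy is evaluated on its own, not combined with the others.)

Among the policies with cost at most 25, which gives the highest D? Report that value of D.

Policy A (T − 48):
  M = 94
  T = 100 − 48 = 52
  B = 236 + 6·94 − 52 = 748
  D = 133 + 6·94 + 2·52 − 3·748 = -1443
Policy B (B − 35, X − 44):
  M = 94
  T = 100
  B = 236 + 6·94 − 100 (−35 from intervention) = 665
  D = 133 + 6·94 + 2·100 − 3·665 = -1098
Comparing — Policy A: D=-1443, Policy B: D=-1098. Highest is -1098 (Policy B).

-1098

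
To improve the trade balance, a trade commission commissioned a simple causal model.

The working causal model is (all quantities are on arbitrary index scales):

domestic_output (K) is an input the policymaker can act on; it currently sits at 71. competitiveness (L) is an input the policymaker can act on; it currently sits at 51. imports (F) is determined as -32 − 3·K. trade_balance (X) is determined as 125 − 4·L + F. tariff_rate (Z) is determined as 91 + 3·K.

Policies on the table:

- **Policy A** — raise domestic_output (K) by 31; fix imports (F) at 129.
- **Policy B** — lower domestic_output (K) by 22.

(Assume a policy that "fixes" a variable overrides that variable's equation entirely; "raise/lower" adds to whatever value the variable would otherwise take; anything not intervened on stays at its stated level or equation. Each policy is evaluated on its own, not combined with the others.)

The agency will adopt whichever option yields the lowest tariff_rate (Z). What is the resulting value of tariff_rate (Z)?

238

Policy A (K + 31, F := 129):
  K = 71 + 31 = 102
  Z = 91 + 3·102 = 397
Policy B (K − 22):
  K = 71 − 22 = 49
  Z = 91 + 3·49 = 238
Comparing — Policy A: Z=397, Policy B: Z=238. Lowest is 238 (Policy B).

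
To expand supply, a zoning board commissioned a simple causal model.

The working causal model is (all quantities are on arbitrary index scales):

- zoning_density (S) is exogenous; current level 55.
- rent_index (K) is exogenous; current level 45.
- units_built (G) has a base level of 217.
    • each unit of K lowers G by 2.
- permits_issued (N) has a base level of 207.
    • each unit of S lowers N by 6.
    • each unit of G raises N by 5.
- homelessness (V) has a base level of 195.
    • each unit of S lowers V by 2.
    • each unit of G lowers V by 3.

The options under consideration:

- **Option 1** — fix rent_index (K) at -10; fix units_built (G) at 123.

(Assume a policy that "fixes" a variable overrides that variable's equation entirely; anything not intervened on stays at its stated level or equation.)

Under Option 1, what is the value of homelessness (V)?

Option 1 (K := -10, G := 123):
  S = 55
  K = -10
  G = 123
  V = 195 − 2·55 − 3·123 = -284

-284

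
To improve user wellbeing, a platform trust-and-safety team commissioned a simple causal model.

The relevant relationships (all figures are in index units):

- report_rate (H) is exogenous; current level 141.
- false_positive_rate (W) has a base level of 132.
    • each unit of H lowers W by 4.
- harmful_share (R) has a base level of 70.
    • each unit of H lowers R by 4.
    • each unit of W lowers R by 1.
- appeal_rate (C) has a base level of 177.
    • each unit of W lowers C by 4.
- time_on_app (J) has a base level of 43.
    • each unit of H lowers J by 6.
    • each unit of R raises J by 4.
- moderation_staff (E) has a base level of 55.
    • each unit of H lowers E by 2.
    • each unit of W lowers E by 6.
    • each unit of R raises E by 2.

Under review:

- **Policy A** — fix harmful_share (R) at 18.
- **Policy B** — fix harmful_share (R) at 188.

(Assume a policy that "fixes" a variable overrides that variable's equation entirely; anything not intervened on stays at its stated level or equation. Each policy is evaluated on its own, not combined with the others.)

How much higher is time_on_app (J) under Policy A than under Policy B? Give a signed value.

Policy A (R := 18):
  H = 141
  W = 132 − 4·141 = -432
  R = 18
  J = 43 − 6·141 + 4·18 = -731
Policy B (R := 188):
  H = 141
  W = 132 − 4·141 = -432
  R = 188
  J = 43 − 6·141 + 4·188 = -51
J: -731 − (-51) = -680

-680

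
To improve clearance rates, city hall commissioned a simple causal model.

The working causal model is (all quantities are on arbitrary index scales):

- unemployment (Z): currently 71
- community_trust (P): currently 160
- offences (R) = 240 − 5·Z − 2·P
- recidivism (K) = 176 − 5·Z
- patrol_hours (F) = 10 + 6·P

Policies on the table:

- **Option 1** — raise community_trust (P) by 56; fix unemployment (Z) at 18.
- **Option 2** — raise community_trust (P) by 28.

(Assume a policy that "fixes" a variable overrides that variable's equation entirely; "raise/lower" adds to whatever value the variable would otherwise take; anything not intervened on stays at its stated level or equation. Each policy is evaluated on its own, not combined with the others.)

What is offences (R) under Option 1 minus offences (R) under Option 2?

Option 1 (P + 56, Z := 18):
  Z = 18
  P = 160 + 56 = 216
  R = 240 − 5·18 − 2·216 = -282
Option 2 (P + 28):
  Z = 71
  P = 160 + 28 = 188
  R = 240 − 5·71 − 2·188 = -491
R: -282 − (-491) = 209

209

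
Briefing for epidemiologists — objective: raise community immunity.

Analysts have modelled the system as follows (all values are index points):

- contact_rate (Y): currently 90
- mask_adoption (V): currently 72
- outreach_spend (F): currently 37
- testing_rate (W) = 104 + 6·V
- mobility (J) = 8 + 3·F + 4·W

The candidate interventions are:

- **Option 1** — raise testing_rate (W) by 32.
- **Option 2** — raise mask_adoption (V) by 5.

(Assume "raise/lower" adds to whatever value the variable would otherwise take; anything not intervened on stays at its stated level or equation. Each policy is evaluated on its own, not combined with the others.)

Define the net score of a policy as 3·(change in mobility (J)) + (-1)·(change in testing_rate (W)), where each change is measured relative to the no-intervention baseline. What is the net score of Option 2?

330

Baseline:
  V = 72
  F = 37
  W = 104 + 6·72 = 536
  J = 8 + 3·37 + 4·536 = 2263
Option 2 (V + 5):
  V = 72 + 5 = 77
  F = 37
  W = 104 + 6·77 = 566
  J = 8 + 3·37 + 4·566 = 2383
ΔJ = 2383 − 2263 = 120; ΔW = 566 − 536 = 30
Score = 3·120 + (-1)·30 = 330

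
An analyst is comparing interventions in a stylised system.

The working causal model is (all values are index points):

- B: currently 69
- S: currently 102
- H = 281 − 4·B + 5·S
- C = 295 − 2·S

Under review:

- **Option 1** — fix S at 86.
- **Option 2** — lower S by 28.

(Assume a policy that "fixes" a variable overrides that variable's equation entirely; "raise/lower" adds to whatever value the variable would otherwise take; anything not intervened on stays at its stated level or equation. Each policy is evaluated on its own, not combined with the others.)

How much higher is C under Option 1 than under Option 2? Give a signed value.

-24

Option 1 (S := 86):
  S = 86
  C = 295 − 2·86 = 123
Option 2 (S − 28):
  S = 102 − 28 = 74
  C = 295 − 2·74 = 147
C: 123 − 147 = -24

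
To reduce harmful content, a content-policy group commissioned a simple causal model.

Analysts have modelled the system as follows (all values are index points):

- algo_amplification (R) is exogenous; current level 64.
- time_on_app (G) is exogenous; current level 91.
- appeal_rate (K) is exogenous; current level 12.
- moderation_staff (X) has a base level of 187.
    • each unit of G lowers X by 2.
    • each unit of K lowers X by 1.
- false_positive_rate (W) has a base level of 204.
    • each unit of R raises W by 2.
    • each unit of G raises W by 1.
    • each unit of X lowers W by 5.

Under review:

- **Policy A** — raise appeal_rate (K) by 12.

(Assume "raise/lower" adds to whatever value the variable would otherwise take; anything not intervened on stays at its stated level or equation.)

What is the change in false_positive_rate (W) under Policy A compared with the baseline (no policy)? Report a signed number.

Baseline:
  R = 64
  G = 91
  K = 12
  X = 187 − 2·91 − 12 = -7
  W = 204 + 2·64 + 91 − 5·(-7) = 458
Policy A (K + 12):
  R = 64
  G = 91
  K = 12 + 12 = 24
  X = 187 − 2·91 − 24 = -19
  W = 204 + 2·64 + 91 − 5·(-19) = 518
Change in W: 518 − 458 = 60

60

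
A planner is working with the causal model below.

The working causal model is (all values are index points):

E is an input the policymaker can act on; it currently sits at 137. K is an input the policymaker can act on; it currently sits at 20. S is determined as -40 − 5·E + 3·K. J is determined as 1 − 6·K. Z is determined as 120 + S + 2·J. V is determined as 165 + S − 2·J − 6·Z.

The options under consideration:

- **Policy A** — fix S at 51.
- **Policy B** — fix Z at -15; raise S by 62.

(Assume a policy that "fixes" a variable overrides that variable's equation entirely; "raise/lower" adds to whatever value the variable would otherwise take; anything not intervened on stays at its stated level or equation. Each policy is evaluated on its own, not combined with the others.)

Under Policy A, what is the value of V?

856

Policy A (S := 51):
  E = 137
  K = 20
  S = 51
  J = 1 − 6·20 = -119
  Z = 120 + 51 + 2·(-119) = -67
  V = 165 + 51 − 2·(-119) − 6·(-67) = 856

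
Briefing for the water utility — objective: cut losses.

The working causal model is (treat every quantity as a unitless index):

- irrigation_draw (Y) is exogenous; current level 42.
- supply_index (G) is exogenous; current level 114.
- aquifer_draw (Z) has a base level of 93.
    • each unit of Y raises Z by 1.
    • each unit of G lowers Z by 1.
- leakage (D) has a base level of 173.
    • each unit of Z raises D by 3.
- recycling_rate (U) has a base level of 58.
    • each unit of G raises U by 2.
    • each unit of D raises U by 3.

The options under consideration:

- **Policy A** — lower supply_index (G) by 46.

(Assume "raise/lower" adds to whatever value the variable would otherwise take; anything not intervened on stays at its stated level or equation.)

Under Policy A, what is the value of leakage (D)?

374

Policy A (G − 46):
  Y = 42
  G = 114 − 46 = 68
  Z = 93 + 42 − 68 = 67
  D = 173 + 3·67 = 374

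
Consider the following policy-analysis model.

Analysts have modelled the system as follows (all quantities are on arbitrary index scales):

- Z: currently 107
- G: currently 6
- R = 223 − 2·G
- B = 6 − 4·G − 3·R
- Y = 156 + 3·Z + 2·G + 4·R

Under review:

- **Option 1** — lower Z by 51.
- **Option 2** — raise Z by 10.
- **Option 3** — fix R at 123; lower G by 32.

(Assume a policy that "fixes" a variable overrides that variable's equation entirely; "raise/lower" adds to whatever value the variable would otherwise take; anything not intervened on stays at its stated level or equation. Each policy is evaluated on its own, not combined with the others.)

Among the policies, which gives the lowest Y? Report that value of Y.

917

Option 1 (Z − 51):
  Z = 107 − 51 = 56
  G = 6
  R = 223 − 2·6 = 211
  Y = 156 + 3·56 + 2·6 + 4·211 = 1180
Option 2 (Z + 10):
  Z = 107 + 10 = 117
  G = 6
  R = 223 − 2·6 = 211
  Y = 156 + 3·117 + 2·6 + 4·211 = 1363
Option 3 (R := 123, G − 32):
  Z = 107
  G = 6 − 32 = -26
  R = 123
  Y = 156 + 3·107 + 2·(-26) + 4·123 = 917
Comparing — Option 1: Y=1180, Option 2: Y=1363, Option 3: Y=917. Lowest is 917 (Option 3).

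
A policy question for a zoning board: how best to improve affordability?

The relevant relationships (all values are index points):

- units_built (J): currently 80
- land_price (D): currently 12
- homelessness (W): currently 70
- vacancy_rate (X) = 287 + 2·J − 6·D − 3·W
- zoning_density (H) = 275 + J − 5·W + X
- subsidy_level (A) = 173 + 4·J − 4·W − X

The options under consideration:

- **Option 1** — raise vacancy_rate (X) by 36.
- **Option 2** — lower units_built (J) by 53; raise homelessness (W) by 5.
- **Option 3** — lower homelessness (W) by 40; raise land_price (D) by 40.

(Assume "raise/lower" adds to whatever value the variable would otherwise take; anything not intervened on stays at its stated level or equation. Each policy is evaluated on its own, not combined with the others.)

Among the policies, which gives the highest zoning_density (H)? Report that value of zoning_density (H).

Option 1 (X + 36):
  J = 80
  D = 12
  W = 70
  X = 287 + 2·80 − 6·12 − 3·70 (+36 from intervention) = 201
  H = 275 + 80 − 5·70 + 201 = 206
Option 2 (J − 53, W + 5):
  J = 80 − 53 = 27
  D = 12
  W = 70 + 5 = 75
  X = 287 + 2·27 − 6·12 − 3·75 = 44
  H = 275 + 27 − 5·75 + 44 = -29
Option 3 (W − 40, D + 40):
  J = 80
  D = 12 + 40 = 52
  W = 70 − 40 = 30
  X = 287 + 2·80 − 6·52 − 3·30 = 45
  H = 275 + 80 − 5·30 + 45 = 250
Comparing — Option 1: H=206, Option 2: H=-29, Option 3: H=250. Highest is 250 (Option 3).

250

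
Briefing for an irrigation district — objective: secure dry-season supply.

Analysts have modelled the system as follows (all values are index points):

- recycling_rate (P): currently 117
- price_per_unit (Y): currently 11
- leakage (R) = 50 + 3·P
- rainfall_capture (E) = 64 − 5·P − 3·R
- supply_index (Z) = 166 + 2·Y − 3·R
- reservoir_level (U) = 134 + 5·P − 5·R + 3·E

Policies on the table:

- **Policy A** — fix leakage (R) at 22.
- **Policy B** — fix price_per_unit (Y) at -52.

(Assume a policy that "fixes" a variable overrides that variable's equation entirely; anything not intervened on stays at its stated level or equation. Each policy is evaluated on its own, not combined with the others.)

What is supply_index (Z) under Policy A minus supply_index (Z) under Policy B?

1263

Policy A (R := 22):
  P = 117
  Y = 11
  R = 22
  Z = 166 + 2·11 − 3·22 = 122
Policy B (Y := -52):
  P = 117
  Y = -52
  R = 50 + 3·117 = 401
  Z = 166 + 2·(-52) − 3·401 = -1141
Z: 122 − (-1141) = 1263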